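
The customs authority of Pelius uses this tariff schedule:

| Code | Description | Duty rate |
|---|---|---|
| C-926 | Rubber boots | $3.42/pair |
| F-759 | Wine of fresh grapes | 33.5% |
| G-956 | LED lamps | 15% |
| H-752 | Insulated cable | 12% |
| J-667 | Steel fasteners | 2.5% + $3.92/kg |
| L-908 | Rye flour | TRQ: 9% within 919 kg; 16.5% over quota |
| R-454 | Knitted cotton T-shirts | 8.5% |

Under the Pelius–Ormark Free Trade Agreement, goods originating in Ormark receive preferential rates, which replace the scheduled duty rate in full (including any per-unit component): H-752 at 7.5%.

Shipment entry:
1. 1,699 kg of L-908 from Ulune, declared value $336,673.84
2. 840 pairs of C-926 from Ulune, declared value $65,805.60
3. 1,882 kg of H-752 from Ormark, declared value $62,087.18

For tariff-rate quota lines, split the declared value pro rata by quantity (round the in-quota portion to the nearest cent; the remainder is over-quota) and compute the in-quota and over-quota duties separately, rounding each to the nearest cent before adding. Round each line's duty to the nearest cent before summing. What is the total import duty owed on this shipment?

Line 1 (L-908, Ulune, 1,699 kg, $336,673.84):
Code L-908 is under a tariff-rate quota (threshold 919 kg). In-quota: 919 kg at 9%; over-quota: 780 kg at 16.5%.
Pro-rata value split: in-quota = $336,673.84 × 919/1,699 = $182,109.04; over-quota = $336,673.84 − $182,109.04 = $154,564.80.
In-quota duty = $182,109.04 × 9% = $16,389.81. Over-quota duty = $154,564.80 × 16.5% = $25,503.19.
Line duty = $16,389.81 + $25,503.19 = $41,893.00.
Line 2 (C-926, Ulune, 840 pairs, $65,805.60):
Base rate for C-926 is $3.42/pair.
Duty = 840 × $3.42 = $2,872.80.
Line 3 (H-752, Ormark, 1,882 kg, $62,087.18):
Base rate for H-752 is 12%.
Origin Ormark qualifies under the Pelius–Ormark agreement and H-752 is covered: preferential rate 7.5% applies instead.
Duty = $62,087.18 × 7.5% = $4,656.54.
Total = $41,893.00 + $2,872.80 + $4,656.54 = $49,422.34.

$49,422.34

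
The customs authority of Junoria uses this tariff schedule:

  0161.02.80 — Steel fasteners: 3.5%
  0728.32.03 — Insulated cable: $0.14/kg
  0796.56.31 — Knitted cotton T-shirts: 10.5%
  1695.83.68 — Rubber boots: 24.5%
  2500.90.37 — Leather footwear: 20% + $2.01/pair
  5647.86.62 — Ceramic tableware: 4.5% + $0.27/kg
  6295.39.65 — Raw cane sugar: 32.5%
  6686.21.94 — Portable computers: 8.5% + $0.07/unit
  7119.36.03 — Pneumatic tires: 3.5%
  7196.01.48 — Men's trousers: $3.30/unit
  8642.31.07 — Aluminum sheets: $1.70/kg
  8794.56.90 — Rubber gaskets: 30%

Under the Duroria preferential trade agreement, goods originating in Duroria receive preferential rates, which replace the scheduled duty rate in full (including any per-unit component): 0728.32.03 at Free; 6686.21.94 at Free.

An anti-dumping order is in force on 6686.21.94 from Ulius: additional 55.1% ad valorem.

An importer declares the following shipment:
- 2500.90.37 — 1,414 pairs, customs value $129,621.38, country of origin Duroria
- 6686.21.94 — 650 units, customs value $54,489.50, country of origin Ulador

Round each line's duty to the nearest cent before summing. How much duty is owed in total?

$33,443.53

Line 1 (2500.90.37, Duroria, 1,414 pairs, $129,621.38):
Base rate for 2500.90.37 is 20% + $2.01/pair.
Origin Duroria is the FTA partner but 2500.90.37 is not on the preference list; base rate stands.
Duty = $129,621.38 × 20% + 1,414 × $2.01 = $28,766.42.
Line 2 (6686.21.94, Ulador, 650 units, $54,489.50):
Base rate for 6686.21.94 is 8.5% + $0.07/unit.
6686.21.94 has an FTA preferential rate, but origin Ulador is not Duroria; base rate stands.
The additional-duty order on 6686.21.94 targets Ulius, not Ulador; it does not apply.
Duty = $54,489.50 × 8.5% + 650 × $0.07 = $4,677.11.
Total = $28,766.42 + $4,677.11 = $33,443.53.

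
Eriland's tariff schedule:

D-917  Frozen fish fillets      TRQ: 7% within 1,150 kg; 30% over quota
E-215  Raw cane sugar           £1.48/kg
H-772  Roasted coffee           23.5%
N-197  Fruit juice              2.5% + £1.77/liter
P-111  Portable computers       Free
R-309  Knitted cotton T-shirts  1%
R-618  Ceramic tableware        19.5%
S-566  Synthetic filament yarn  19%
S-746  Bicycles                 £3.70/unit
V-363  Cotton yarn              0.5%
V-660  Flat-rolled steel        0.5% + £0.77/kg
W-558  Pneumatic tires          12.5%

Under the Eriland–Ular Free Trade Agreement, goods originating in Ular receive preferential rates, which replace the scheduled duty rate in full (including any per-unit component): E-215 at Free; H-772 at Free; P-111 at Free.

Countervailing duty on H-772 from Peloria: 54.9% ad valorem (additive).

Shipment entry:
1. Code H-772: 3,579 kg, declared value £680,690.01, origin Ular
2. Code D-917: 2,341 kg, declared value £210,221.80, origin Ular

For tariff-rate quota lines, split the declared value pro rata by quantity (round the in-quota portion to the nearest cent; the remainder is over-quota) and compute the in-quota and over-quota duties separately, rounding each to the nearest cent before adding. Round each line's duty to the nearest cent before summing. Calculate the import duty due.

Line 1 (H-772, Ular, 3,579 kg, £680,690.01):
Base rate for H-772 is 23.5%.
Origin Ular qualifies under the Eriland–Ular agreement and H-772 is covered: preferential rate Free applies instead.
The additional-duty order on H-772 targets Peloria, not Ular; it does not apply.
Duty = £680,690.01 × 0% = £0.00.
Line 2 (D-917, Ular, 2,341 kg, £210,221.80):
Code D-917 is under a tariff-rate quota (threshold 1,150 kg). In-quota: 1,150 kg at 7%; over-quota: 1,191 kg at 30%.
Pro-rata value split: in-quota = £210,221.80 × 1,150/2,341 = £103,270.00; over-quota = £210,221.80 − £103,270.00 = £106,951.80.
In-quota duty = £103,270.00 × 7% = £7,228.90. Over-quota duty = £106,951.80 × 30% = £32,085.54.
Line duty = £7,228.90 + £32,085.54 = £39,314.44.
Total = £0.00 + £39,314.44 = £39,314.44.

£39,314.44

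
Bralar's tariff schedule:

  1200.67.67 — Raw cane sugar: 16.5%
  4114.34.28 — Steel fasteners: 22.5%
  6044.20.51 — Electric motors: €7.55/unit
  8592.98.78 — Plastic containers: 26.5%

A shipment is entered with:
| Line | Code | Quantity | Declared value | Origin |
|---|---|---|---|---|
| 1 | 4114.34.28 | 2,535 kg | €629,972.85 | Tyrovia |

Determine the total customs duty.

€141,743.89

Line 1 (4114.34.28, Tyrovia, 2,535 kg, €629,972.85):
Base rate for 4114.34.28 is 22.5%.
Duty = €629,972.85 × 22.5% = €141,743.89.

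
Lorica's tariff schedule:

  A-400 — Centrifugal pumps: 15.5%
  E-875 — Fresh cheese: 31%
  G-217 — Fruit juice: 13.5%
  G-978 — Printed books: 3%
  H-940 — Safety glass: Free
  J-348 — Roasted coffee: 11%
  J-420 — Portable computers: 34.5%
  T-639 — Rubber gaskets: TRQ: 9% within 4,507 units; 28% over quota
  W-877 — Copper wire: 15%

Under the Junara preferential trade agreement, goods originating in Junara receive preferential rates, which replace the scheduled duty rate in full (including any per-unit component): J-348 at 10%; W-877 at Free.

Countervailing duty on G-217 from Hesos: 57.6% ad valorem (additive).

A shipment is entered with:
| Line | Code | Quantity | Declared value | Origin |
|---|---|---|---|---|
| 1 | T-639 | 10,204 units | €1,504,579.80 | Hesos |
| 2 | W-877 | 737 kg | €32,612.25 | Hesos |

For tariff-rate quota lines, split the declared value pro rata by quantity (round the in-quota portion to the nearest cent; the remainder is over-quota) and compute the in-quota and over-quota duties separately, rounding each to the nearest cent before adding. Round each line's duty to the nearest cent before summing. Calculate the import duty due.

Line 1 (T-639, Hesos, 10,204 units, €1,504,579.80):
Code T-639 is under a tariff-rate quota (threshold 4,507 units). In-quota: 4,507 units at 9%; over-quota: 5,697 units at 28%.
Pro-rata value split: in-quota = €1,504,579.80 × 4,507/10,204 = €664,557.15; over-quota = €1,504,579.80 − €664,557.15 = €840,022.65.
In-quota duty = €664,557.15 × 9% = €59,810.14. Over-quota duty = €840,022.65 × 28% = €235,206.34.
Line duty = €59,810.14 + €235,206.34 = €295,016.48.
Line 2 (W-877, Hesos, 737 kg, €32,612.25):
Base rate for W-877 is 15%.
W-877 has an FTA preferential rate, but origin Hesos is not Junara; base rate stands.
Duty = €32,612.25 × 15% = €4,891.84.
Total = €295,016.48 + €4,891.84 = €299,908.32.

€299,908.32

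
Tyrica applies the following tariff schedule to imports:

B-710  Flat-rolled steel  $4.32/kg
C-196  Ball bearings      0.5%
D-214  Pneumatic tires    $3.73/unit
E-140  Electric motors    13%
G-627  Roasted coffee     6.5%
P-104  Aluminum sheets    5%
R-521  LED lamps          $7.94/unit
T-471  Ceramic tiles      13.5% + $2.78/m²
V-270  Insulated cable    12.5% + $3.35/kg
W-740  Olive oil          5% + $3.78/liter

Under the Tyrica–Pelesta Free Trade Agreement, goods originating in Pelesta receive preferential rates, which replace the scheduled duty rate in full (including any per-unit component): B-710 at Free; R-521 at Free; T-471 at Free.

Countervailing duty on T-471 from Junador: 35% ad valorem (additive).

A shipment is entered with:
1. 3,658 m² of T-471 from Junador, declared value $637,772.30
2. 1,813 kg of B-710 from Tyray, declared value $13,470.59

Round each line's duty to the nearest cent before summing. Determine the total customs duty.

$327,320.97

Line 1 (T-471, Junador, 3,658 m², $637,772.30):
Base rate for T-471 is 13.5% + $2.78/m².
T-471 has an FTA preferential rate, but origin Junador is not Pelesta; base rate stands.
Additional duty on T-471 from Junador: +35%. Applied ad valorem rate: 13.5% + 35% = 48.5%.
Duty = $637,772.30 × 48.5% + 3,658 × $2.78 = $319,488.81.
Line 2 (B-710, Tyray, 1,813 kg, $13,470.59):
Base rate for B-710 is $4.32/kg.
B-710 has an FTA preferential rate, but origin Tyray is not Pelesta; base rate stands.
Duty = 1,813 × $4.32 = $7,832.16.
Total = $319,488.81 + $7,832.16 = $327,320.97.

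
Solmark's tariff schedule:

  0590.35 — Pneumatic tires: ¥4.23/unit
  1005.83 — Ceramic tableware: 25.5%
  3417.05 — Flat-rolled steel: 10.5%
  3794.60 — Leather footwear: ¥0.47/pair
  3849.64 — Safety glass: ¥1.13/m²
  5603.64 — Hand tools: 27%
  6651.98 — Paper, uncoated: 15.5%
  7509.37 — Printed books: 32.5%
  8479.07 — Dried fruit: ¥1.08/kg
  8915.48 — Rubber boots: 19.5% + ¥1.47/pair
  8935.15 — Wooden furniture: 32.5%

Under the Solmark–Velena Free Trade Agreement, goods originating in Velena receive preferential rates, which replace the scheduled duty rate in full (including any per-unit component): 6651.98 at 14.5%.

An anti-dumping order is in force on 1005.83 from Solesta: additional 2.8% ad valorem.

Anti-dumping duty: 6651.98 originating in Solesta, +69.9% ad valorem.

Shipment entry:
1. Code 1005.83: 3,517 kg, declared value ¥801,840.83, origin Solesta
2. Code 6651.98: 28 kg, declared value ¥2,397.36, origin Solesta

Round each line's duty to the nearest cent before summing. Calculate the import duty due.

Line 1 (1005.83, Solesta, 3,517 kg, ¥801,840.83):
Base rate for 1005.83 is 25.5%.
Additional duty on 1005.83 from Solesta: +2.8%. Applied ad valorem rate: 25.5% + 2.8% = 28.3%.
Duty = ¥801,840.83 × 28.3% = ¥226,920.95.
Line 2 (6651.98, Solesta, 28 kg, ¥2,397.36):
Base rate for 6651.98 is 15.5%.
6651.98 has an FTA preferential rate, but origin Solesta is not Velena; base rate stands.
Additional duty on 6651.98 from Solesta: +69.9%. Applied ad valorem rate: 15.5% + 69.9% = 85.4%.
Duty = ¥2,397.36 × 85.4% = ¥2,047.35.
Total = ¥226,920.95 + ¥2,047.35 = ¥228,968.30.

¥228,968.30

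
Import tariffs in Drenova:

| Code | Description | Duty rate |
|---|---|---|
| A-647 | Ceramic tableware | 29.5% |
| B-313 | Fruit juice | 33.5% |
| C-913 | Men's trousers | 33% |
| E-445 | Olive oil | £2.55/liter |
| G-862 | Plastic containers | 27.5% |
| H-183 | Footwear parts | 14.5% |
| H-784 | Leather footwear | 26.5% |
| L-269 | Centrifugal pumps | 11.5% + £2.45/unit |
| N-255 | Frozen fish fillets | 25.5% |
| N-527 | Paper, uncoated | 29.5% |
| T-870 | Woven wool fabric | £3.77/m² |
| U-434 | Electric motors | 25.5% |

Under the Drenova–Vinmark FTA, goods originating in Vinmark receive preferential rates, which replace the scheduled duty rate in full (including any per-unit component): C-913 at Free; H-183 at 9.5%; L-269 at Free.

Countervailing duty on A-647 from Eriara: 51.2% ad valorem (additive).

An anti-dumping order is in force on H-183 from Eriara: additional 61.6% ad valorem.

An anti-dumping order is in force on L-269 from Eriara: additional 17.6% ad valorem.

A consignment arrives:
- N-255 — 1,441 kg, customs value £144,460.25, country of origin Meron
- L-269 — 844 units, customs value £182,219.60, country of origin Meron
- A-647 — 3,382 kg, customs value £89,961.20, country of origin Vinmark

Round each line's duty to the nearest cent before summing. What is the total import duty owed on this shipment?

£86,398.96

Line 1 (N-255, Meron, 1,441 kg, £144,460.25):
Base rate for N-255 is 25.5%.
Duty = £144,460.25 × 25.5% = £36,837.36.
Line 2 (L-269, Meron, 844 units, £182,219.60):
Base rate for L-269 is 11.5% + £2.45/unit.
L-269 has an FTA preferential rate, but origin Meron is not Vinmark; base rate stands.
The additional-duty order on L-269 targets Eriara, not Meron; it does not apply.
Duty = £182,219.60 × 11.5% + 844 × £2.45 = £23,023.05.
Line 3 (A-647, Vinmark, 3,382 kg, £89,961.20):
Base rate for A-647 is 29.5%.
Origin Vinmark is the FTA partner but A-647 is not on the preference list; base rate stands.
The additional-duty order on A-647 targets Eriara, not Vinmark; it does not apply.
Duty = £89,961.20 × 29.5% = £26,538.55.
Total = £36,837.36 + £23,023.05 + £26,538.55 = £86,398.96.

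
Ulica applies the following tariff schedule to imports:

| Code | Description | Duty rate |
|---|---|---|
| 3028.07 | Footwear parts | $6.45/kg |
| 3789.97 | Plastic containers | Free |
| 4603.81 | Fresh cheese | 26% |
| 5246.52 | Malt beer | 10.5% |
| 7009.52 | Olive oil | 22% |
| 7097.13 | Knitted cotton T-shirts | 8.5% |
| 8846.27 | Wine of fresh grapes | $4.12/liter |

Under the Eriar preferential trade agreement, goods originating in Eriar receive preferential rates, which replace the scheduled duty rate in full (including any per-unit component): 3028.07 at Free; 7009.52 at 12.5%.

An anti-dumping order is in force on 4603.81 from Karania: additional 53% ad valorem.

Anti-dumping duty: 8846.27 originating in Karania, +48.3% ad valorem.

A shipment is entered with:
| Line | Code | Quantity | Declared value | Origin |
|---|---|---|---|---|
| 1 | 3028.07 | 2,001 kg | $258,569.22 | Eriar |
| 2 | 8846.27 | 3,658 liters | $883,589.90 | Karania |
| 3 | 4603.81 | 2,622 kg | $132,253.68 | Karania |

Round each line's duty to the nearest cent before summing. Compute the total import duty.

$546,325.29

Line 1 (3028.07, Eriar, 2,001 kg, $258,569.22):
Base rate for 3028.07 is $6.45/kg.
Origin Eriar qualifies under the Ulica–Eriar agreement and 3028.07 is covered: preferential rate Free applies instead.
Duty = $258,569.22 × 0% = $0.00.
Line 2 (8846.27, Karania, 3,658 liters, $883,589.90):
Base rate for 8846.27 is $4.12/liter.
Additional duty on 8846.27 from Karania: +48.3% ad valorem. Applied ad valorem rate = 48.3%.
Duty = $883,589.90 × 48.3% + 3,658 × $4.12 = $441,844.88.
Line 3 (4603.81, Karania, 2,622 kg, $132,253.68):
Base rate for 4603.81 is 26%.
Additional duty on 4603.81 from Karania: +53%. Applied ad valorem rate: 26% + 53% = 79%.
Duty = $132,253.68 × 79% = $104,480.41.
Total = $0.00 + $441,844.88 + $104,480.41 = $546,325.29.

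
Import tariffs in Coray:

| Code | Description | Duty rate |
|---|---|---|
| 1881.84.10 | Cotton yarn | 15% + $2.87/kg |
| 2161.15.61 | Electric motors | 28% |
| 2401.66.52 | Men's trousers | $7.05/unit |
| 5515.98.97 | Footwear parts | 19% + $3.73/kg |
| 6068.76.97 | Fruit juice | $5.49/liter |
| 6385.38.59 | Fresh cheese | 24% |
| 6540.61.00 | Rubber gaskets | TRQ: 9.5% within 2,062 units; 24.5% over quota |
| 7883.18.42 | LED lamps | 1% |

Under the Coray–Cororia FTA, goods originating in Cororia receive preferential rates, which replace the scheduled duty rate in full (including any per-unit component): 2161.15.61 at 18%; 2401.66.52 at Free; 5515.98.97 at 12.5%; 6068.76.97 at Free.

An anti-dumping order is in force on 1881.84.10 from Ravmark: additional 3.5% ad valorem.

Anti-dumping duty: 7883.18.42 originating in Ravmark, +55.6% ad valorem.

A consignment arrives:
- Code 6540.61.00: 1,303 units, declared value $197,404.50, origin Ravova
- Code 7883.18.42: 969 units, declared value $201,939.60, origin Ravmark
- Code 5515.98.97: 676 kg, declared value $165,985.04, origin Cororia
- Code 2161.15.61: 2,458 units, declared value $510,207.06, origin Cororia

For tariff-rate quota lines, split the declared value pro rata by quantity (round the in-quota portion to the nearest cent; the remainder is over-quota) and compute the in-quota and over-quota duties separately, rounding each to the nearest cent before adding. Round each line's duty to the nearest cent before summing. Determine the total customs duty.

$245,636.64

Line 1 (6540.61.00, Ravova, 1,303 units, $197,404.50):
Code 6540.61.00 is under a tariff-rate quota (threshold 2,062 units). Quantity 1,303 units is within the quota, so the in-quota rate 9.5% applies to the full value.
Duty = $197,404.50 × 9.5% = $18,753.43.
Line 2 (7883.18.42, Ravmark, 969 units, $201,939.60):
Base rate for 7883.18.42 is 1%.
Additional duty on 7883.18.42 from Ravmark: +55.6%. Applied ad valorem rate: 1% + 55.6% = 56.6%.
Duty = $201,939.60 × 56.6% = $114,297.81.
Line 3 (5515.98.97, Cororia, 676 kg, $165,985.04):
Base rate for 5515.98.97 is 19% + $3.73/kg.
Origin Cororia qualifies under the Coray–Cororia agreement and 5515.98.97 is covered: preferential rate 12.5% applies instead.
Duty = $165,985.04 × 12.5% = $20,748.13.
Line 4 (2161.15.61, Cororia, 2,458 units, $510,207.06):
Base rate for 2161.15.61 is 28%.
Origin Cororia qualifies under the Coray–Cororia agreement and 2161.15.61 is covered: preferential rate 18% applies instead.
Duty = $510,207.06 × 18% = $91,837.27.
Total = $18,753.43 + $114,297.81 + $20,748.13 + $91,837.27 = $245,636.64.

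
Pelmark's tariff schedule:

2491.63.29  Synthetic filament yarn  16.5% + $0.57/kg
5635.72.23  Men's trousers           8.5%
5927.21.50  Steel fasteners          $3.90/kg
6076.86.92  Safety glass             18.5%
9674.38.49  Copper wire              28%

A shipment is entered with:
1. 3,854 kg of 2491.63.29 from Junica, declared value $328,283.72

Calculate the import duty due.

Line 1 (2491.63.29, Junica, 3,854 kg, $328,283.72):
Base rate for 2491.63.29 is 16.5% + $0.57/kg.
Duty = $328,283.72 × 16.5% + 3,854 × $0.57 = $56,363.59.

$56,363.59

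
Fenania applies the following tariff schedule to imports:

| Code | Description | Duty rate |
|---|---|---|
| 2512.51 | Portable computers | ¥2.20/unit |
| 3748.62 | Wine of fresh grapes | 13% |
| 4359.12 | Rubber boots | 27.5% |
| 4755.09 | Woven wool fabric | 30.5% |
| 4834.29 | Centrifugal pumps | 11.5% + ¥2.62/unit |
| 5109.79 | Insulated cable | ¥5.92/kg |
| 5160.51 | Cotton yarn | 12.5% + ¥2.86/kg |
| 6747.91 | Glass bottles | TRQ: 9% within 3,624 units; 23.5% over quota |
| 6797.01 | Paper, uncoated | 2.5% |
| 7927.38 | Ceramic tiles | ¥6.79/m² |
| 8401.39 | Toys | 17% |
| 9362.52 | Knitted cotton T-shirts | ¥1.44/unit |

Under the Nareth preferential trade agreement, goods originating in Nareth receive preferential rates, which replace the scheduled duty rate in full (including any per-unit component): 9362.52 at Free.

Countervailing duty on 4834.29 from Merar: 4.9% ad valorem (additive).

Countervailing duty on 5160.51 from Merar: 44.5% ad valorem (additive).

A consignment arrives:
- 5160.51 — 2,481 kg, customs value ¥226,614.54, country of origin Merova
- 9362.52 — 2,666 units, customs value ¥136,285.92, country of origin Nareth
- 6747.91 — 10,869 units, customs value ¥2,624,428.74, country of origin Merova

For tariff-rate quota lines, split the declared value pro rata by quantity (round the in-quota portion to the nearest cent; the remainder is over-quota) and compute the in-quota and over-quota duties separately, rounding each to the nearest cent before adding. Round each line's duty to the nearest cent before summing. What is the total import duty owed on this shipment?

¥525,280.83

Line 1 (5160.51, Merova, 2,481 kg, ¥226,614.54):
Base rate for 5160.51 is 12.5% + ¥2.86/kg.
The additional-duty order on 5160.51 targets Merar, not Merova; it does not apply.
Duty = ¥226,614.54 × 12.5% + 2,481 × ¥2.86 = ¥35,422.48.
Line 2 (9362.52, Nareth, 2,666 units, ¥136,285.92):
Base rate for 9362.52 is ¥1.44/unit.
Origin Nareth qualifies under the Fenania–Nareth agreement and 9362.52 is covered: preferential rate Free applies instead.
Duty = ¥136,285.92 × 0% = ¥0.00.
Line 3 (6747.91, Merova, 10,869 units, ¥2,624,428.74):
Code 6747.91 is under a tariff-rate quota (threshold 3,624 units). In-quota: 3,624 units at 9%; over-quota: 7,245 units at 23.5%.
Pro-rata value split: in-quota = ¥2,624,428.74 × 3,624/10,869 = ¥875,051.04; over-quota = ¥2,624,428.74 − ¥875,051.04 = ¥1,749,377.70.
In-quota duty = ¥875,051.04 × 9% = ¥78,754.59. Over-quota duty = ¥1,749,377.70 × 23.5% = ¥411,103.76.
Line duty = ¥78,754.59 + ¥411,103.76 = ¥489,858.35.
Total = ¥35,422.48 + ¥0.00 + ¥489,858.35 = ¥525,280.83.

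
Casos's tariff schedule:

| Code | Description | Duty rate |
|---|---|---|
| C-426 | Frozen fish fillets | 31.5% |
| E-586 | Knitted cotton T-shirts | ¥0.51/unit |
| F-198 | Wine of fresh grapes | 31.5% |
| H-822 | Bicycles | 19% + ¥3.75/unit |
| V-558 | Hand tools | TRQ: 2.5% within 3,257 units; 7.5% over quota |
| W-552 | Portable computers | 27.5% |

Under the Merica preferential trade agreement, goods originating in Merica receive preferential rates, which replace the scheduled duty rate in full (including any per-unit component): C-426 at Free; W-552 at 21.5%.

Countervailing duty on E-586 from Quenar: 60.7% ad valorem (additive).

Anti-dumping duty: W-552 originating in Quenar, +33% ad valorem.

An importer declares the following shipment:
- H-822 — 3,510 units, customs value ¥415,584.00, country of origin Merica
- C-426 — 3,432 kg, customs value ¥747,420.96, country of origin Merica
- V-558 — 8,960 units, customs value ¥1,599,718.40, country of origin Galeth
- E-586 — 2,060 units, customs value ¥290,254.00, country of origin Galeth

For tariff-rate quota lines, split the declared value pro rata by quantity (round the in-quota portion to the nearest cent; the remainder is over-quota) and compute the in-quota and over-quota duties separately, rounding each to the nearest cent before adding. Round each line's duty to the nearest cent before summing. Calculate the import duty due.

Line 1 (H-822, Merica, 3,510 units, ¥415,584.00):
Base rate for H-822 is 19% + ¥3.75/unit.
Origin Merica is the FTA partner but H-822 is not on the preference list; base rate stands.
Duty = ¥415,584.00 × 19% + 3,510 × ¥3.75 = ¥92,123.46.
Line 2 (C-426, Merica, 3,432 kg, ¥747,420.96):
Base rate for C-426 is 31.5%.
Origin Merica qualifies under the Casos–Merica agreement and C-426 is covered: preferential rate Free applies instead.
Duty = ¥747,420.96 × 0% = ¥0.00.
Line 3 (V-558, Galeth, 8,960 units, ¥1,599,718.40):
Code V-558 is under a tariff-rate quota (threshold 3,257 units). In-quota: 3,257 units at 2.5%; over-quota: 5,703 units at 7.5%.
Pro-rata value split: in-quota = ¥1,599,718.40 × 3,257/8,960 = ¥581,504.78; over-quota = ¥1,599,718.40 − ¥581,504.78 = ¥1,018,213.62.
In-quota duty = ¥581,504.78 × 2.5% = ¥14,537.62. Over-quota duty = ¥1,018,213.62 × 7.5% = ¥76,366.02.
Line duty = ¥14,537.62 + ¥76,366.02 = ¥90,903.64.
Line 4 (E-586, Galeth, 2,060 units, ¥290,254.00):
Base rate for E-586 is ¥0.51/unit.
The additional-duty order on E-586 targets Quenar, not Galeth; it does not apply.
Duty = 2,060 × ¥0.51 = ¥1,050.60.
Total = ¥92,123.46 + ¥0.00 + ¥90,903.64 + ¥1,050.60 = ¥184,077.70.

¥184,077.70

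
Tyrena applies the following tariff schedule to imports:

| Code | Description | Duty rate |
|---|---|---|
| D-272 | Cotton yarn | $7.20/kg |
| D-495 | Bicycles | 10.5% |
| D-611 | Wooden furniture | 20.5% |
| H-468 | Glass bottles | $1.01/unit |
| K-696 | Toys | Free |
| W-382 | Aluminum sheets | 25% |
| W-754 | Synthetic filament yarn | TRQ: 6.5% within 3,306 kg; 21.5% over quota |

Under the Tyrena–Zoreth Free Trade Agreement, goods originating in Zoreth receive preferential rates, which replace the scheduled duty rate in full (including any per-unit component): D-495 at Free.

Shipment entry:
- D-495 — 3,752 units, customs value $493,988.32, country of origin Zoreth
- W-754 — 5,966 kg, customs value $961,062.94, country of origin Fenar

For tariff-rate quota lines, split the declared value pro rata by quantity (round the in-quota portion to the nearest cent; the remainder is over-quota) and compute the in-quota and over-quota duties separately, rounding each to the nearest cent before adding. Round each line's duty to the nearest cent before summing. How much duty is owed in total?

Line 1 (D-495, Zoreth, 3,752 units, $493,988.32):
Base rate for D-495 is 10.5%.
Origin Zoreth qualifies under the Tyrena–Zoreth agreement and D-495 is covered: preferential rate Free applies instead.
Duty = $493,988.32 × 0% = $0.00.
Line 2 (W-754, Fenar, 5,966 kg, $961,062.94):
Code W-754 is under a tariff-rate quota (threshold 3,306 kg). In-quota: 3,306 kg at 6.5%; over-quota: 2,660 kg at 21.5%.
Pro-rata value split: in-quota = $961,062.94 × 3,306/5,966 = $532,563.54; over-quota = $961,062.94 − $532,563.54 = $428,499.40.
In-quota duty = $532,563.54 × 6.5% = $34,616.63. Over-quota duty = $428,499.40 × 21.5% = $92,127.37.
Line duty = $34,616.63 + $92,127.37 = $126,744.00.
Total = $0.00 + $126,744.00 = $126,744.00.

$126,744.00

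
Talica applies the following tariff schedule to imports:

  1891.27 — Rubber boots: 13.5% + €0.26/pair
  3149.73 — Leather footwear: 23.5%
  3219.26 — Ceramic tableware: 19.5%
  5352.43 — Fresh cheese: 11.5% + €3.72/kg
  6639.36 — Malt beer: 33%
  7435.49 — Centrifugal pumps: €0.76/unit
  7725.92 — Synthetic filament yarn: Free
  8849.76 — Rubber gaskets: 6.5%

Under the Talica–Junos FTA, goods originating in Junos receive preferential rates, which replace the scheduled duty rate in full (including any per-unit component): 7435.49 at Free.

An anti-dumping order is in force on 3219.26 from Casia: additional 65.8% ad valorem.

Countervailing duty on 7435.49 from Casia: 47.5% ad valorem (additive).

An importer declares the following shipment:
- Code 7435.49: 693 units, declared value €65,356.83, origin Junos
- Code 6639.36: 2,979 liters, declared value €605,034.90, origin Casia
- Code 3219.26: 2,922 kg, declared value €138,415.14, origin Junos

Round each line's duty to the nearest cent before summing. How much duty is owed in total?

Line 1 (7435.49, Junos, 693 units, €65,356.83):
Base rate for 7435.49 is €0.76/unit.
Origin Junos qualifies under the Talica–Junos agreement and 7435.49 is covered: preferential rate Free applies instead.
The additional-duty order on 7435.49 targets Casia, not Junos; it does not apply.
Duty = €65,356.83 × 0% = €0.00.
Line 2 (6639.36, Casia, 2,979 liters, €605,034.90):
Base rate for 6639.36 is 33%.
Duty = €605,034.90 × 33% = €199,661.52.
Line 3 (3219.26, Junos, 2,922 kg, €138,415.14):
Base rate for 3219.26 is 19.5%.
Origin Junos is the FTA partner but 3219.26 is not on the preference list; base rate stands.
The additional-duty order on 3219.26 targets Casia, not Junos; it does not apply.
Duty = €138,415.14 × 19.5% = €26,990.95.
Total = €0.00 + €199,661.52 + €26,990.95 = €226,652.47.

€226,652.47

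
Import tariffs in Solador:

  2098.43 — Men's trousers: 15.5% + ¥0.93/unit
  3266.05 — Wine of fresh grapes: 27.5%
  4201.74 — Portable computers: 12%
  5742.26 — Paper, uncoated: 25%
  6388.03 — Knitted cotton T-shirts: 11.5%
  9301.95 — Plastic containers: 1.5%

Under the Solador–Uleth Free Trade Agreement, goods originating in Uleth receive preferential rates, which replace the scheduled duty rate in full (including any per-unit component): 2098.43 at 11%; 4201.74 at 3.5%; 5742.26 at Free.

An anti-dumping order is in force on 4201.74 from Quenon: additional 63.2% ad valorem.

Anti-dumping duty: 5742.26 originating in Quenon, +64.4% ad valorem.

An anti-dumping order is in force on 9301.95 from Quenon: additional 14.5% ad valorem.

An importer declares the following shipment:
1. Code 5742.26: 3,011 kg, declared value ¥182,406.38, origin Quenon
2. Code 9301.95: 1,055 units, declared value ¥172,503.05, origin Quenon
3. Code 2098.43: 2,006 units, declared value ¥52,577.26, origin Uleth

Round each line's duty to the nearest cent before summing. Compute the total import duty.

¥196,455.29

Line 1 (5742.26, Quenon, 3,011 kg, ¥182,406.38):
Base rate for 5742.26 is 25%.
5742.26 has an FTA preferential rate, but origin Quenon is not Uleth; base rate stands.
Additional duty on 5742.26 from Quenon: +64.4%. Applied ad valorem rate: 25% + 64.4% = 89.4%.
Duty = ¥182,406.38 × 89.4% = ¥163,071.30.
Line 2 (9301.95, Quenon, 1,055 units, ¥172,503.05):
Base rate for 9301.95 is 1.5%.
Additional duty on 9301.95 from Quenon: +14.5%. Applied ad valorem rate: 1.5% + 14.5% = 16%.
Duty = ¥172,503.05 × 16% = ¥27,600.49.
Line 3 (2098.43, Uleth, 2,006 units, ¥52,577.26):
Base rate for 2098.43 is 15.5% + ¥0.93/unit.
Origin Uleth qualifies under the Solador–Uleth agreement and 2098.43 is covered: preferential rate 11% applies instead.
Duty = ¥52,577.26 × 11% = ¥5,783.50.
Total = ¥163,071.30 + ¥27,600.49 + ¥5,783.50 = ¥196,455.29.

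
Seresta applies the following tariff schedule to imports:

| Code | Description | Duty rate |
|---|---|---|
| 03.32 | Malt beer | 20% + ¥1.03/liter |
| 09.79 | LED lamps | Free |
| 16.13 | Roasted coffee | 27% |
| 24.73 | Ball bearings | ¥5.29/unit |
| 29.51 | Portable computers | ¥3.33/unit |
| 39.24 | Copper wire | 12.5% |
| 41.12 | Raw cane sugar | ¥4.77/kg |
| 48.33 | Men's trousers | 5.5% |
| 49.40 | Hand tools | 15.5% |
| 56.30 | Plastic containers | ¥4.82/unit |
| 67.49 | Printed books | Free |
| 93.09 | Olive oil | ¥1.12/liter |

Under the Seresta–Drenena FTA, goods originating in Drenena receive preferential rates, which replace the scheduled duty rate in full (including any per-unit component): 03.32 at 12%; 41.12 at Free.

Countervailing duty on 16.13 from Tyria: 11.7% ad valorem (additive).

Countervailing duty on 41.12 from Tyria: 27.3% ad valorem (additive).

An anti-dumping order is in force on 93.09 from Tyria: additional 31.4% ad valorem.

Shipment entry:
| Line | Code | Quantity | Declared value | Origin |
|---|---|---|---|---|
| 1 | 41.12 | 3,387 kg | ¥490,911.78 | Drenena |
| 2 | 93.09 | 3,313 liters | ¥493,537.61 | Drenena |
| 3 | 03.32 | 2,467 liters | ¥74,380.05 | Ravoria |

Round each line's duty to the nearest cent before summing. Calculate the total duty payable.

¥21,127.58

Line 1 (41.12, Drenena, 3,387 kg, ¥490,911.78):
Base rate for 41.12 is ¥4.77/kg.
Origin Drenena qualifies under the Seresta–Drenena agreement and 41.12 is covered: preferential rate Free applies instead.
The additional-duty order on 41.12 targets Tyria, not Drenena; it does not apply.
Duty = ¥490,911.78 × 0% = ¥0.00.
Line 2 (93.09, Drenena, 3,313 liters, ¥493,537.61):
Base rate for 93.09 is ¥1.12/liter.
Origin Drenena is the FTA partner but 93.09 is not on the preference list; base rate stands.
The additional-duty order on 93.09 targets Tyria, not Drenena; it does not apply.
Duty = 3,313 × ¥1.12 = ¥3,710.56.
Line 3 (03.32, Ravoria, 2,467 liters, ¥74,380.05):
Base rate for 03.32 is 20% + ¥1.03/liter.
03.32 has an FTA preferential rate, but origin Ravoria is not Drenena; base rate stands.
Duty = ¥74,380.05 × 20% + 2,467 × ¥1.03 = ¥17,417.02.
Total = ¥0.00 + ¥3,710.56 + ¥17,417.02 = ¥21,127.58.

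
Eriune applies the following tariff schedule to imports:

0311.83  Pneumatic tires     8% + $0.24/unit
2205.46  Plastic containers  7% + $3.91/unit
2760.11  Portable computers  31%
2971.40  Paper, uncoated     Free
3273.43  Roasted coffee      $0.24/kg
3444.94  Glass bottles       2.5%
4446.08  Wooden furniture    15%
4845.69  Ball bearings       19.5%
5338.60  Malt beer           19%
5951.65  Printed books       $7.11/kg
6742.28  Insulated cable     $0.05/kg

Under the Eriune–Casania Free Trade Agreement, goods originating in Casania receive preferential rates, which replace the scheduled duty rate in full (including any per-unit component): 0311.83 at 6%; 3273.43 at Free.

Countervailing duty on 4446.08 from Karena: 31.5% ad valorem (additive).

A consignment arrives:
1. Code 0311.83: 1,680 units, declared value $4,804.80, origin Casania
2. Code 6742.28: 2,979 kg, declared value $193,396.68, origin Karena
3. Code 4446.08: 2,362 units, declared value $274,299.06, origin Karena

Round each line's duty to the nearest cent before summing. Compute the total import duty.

Line 1 (0311.83, Casania, 1,680 units, $4,804.80):
Base rate for 0311.83 is 8% + $0.24/unit.
Origin Casania qualifies under the Eriune–Casania agreement and 0311.83 is covered: preferential rate 6% applies instead.
Duty = $4,804.80 × 6% = $288.29.
Line 2 (6742.28, Karena, 2,979 kg, $193,396.68):
Base rate for 6742.28 is $0.05/kg.
Duty = 2,979 × $0.05 = $148.95.
Line 3 (4446.08, Karena, 2,362 units, $274,299.06):
Base rate for 4446.08 is 15%.
Additional duty on 4446.08 from Karena: +31.5%. Applied ad valorem rate: 15% + 31.5% = 46.5%.
Duty = $274,299.06 × 46.5% = $127,549.06.
Total = $288.29 + $148.95 + $127,549.06 = $127,986.30.

$127,986.30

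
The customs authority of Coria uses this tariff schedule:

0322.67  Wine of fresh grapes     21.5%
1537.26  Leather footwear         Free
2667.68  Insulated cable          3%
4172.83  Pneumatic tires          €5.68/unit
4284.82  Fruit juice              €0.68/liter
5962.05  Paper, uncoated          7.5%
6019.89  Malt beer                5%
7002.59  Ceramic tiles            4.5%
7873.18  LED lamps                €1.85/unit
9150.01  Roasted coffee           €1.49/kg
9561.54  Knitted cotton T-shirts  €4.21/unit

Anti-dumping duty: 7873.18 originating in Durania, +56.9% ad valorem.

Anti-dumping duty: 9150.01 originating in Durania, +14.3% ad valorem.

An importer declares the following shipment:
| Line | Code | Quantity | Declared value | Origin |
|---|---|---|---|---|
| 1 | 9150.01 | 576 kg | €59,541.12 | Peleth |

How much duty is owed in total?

€858.24

Line 1 (9150.01, Peleth, 576 kg, €59,541.12):
Base rate for 9150.01 is €1.49/kg.
The additional-duty order on 9150.01 targets Durania, not Peleth; it does not apply.
Duty = 576 × €1.49 = €858.24.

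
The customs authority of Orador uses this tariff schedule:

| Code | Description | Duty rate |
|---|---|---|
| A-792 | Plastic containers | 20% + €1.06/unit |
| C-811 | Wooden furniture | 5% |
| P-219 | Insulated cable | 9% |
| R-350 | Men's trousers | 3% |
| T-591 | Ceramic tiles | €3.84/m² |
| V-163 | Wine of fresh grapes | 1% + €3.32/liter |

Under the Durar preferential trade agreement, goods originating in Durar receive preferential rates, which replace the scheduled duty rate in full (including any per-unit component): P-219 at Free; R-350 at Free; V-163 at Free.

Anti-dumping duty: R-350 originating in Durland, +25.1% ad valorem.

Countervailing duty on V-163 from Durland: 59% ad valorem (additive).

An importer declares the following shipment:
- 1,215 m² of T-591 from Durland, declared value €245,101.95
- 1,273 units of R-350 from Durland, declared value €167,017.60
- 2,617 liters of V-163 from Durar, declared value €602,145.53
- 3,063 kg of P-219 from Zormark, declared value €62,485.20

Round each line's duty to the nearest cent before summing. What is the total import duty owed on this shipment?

€57,221.22

Line 1 (T-591, Durland, 1,215 m², €245,101.95):
Base rate for T-591 is €3.84/m².
Duty = 1,215 × €3.84 = €4,665.60.
Line 2 (R-350, Durland, 1,273 units, €167,017.60):
Base rate for R-350 is 3%.
R-350 has an FTA preferential rate, but origin Durland is not Durar; base rate stands.
Additional duty on R-350 from Durland: +25.1%. Applied ad valorem rate: 3% + 25.1% = 28.1%.
Duty = €167,017.60 × 28.1% = €46,931.95.
Line 3 (V-163, Durar, 2,617 liters, €602,145.53):
Base rate for V-163 is 1% + €3.32/liter.
Origin Durar qualifies under the Orador–Durar agreement and V-163 is covered: preferential rate Free applies instead.
The additional-duty order on V-163 targets Durland, not Durar; it does not apply.
Duty = €602,145.53 × 0% = €0.00.
Line 4 (P-219, Zormark, 3,063 kg, €62,485.20):
Base rate for P-219 is 9%.
P-219 has an FTA preferential rate, but origin Zormark is not Durar; base rate stands.
Duty = €62,485.20 × 9% = €5,623.67.
Total = €4,665.60 + €46,931.95 + €0.00 + €5,623.67 = €57,221.22.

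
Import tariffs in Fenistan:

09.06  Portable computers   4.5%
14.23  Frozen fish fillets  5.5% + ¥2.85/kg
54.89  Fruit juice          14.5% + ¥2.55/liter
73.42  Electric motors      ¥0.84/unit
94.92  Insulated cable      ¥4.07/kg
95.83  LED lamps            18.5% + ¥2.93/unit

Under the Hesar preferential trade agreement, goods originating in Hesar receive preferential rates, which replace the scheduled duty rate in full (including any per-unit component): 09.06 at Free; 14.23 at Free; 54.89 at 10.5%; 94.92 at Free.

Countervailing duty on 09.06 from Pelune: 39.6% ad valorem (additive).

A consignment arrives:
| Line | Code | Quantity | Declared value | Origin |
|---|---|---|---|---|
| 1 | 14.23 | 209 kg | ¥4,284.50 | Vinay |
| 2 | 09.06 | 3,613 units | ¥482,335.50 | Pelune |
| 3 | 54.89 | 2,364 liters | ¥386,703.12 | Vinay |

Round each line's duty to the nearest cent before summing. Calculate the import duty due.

¥275,641.41

Line 1 (14.23, Vinay, 209 kg, ¥4,284.50):
Base rate for 14.23 is 5.5% + ¥2.85/kg.
14.23 has an FTA preferential rate, but origin Vinay is not Hesar; base rate stands.
Duty = ¥4,284.50 × 5.5% + 209 × ¥2.85 = ¥831.30.
Line 2 (09.06, Pelune, 3,613 units, ¥482,335.50):
Base rate for 09.06 is 4.5%.
09.06 has an FTA preferential rate, but origin Pelune is not Hesar; base rate stands.
Additional duty on 09.06 from Pelune: +39.6%. Applied ad valorem rate: 4.5% + 39.6% = 44.1%.
Duty = ¥482,335.50 × 44.1% = ¥212,709.96.
Line 3 (54.89, Vinay, 2,364 liters, ¥386,703.12):
Base rate for 54.89 is 14.5% + ¥2.55/liter.
54.89 has an FTA preferential rate, but origin Vinay is not Hesar; base rate stands.
Duty = ¥386,703.12 × 14.5% + 2,364 × ¥2.55 = ¥62,100.15.
Total = ¥831.30 + ¥212,709.96 + ¥62,100.15 = ¥275,641.41.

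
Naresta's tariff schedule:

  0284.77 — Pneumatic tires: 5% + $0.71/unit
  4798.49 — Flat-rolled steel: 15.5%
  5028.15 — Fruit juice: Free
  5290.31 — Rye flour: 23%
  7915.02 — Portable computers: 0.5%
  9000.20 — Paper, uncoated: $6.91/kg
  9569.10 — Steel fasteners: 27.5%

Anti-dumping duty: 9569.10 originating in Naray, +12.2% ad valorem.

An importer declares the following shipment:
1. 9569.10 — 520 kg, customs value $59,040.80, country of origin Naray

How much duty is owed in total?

$23,439.20

Line 1 (9569.10, Naray, 520 kg, $59,040.80):
Base rate for 9569.10 is 27.5%.
Additional duty on 9569.10 from Naray: +12.2%. Applied ad valorem rate: 27.5% + 12.2% = 39.7%.
Duty = $59,040.80 × 39.7% = $23,439.20.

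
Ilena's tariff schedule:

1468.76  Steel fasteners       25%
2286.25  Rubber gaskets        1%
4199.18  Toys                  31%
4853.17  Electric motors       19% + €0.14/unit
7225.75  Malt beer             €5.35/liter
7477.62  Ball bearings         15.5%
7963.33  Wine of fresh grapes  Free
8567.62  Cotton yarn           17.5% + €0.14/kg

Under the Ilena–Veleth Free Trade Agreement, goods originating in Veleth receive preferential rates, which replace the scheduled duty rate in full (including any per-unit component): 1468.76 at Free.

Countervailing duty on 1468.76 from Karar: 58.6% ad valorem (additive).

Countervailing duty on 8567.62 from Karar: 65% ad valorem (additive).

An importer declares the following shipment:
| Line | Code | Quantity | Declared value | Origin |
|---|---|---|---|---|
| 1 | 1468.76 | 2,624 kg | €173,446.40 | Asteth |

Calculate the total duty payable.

Line 1 (1468.76, Asteth, 2,624 kg, €173,446.40):
Base rate for 1468.76 is 25%.
1468.76 has an FTA preferential rate, but origin Asteth is not Veleth; base rate stands.
The additional-duty order on 1468.76 targets Karar, not Asteth; it does not apply.
Duty = €173,446.40 × 25% = €43,361.60.

€43,361.60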